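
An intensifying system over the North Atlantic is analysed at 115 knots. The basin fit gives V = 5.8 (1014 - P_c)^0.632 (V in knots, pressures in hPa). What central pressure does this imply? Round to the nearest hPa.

901 hPa

ΔP = (V / 5.8)^(1/0.632) = (115/5.8)^1.582.
115/5.8 = 19.828; 19.828^1.582 ≈ 112.89 hPa.
P_c = 1014 − 112.89 = 901.11 ≈ 901 hPa.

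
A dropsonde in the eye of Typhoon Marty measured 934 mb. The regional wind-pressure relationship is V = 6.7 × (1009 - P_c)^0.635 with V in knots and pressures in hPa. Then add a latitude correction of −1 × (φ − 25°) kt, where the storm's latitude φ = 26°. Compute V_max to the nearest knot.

ΔP = 1009 − 934 = 75 mb.
75^0.635 ≈ 15.512.
V ≈ 6.7 × 15.512 ≈ 103.9 kt.
Latitude correction: −1 × (26 − 25) = -1 kt.
Corrected V ≈ 102.9 kt → 103 kt.

103 kt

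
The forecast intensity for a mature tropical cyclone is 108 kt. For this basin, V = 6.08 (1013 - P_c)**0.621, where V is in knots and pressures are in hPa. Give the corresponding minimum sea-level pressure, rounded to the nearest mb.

ΔP = (V / 6.08)^(1/0.621) = (108/6.08)^1.610.
108/6.08 = 17.763; 17.763^1.610 ≈ 102.83 mb.
P_c = 1013 − 102.83 = 910.17 ≈ 910 mb.

910 mb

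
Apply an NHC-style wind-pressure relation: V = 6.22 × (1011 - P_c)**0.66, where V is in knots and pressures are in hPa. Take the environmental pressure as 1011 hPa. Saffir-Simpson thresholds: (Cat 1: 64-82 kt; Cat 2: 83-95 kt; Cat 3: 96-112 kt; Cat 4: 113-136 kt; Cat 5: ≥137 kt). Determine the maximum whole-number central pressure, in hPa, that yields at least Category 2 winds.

960 hPa

Category 2 begins at V = 83 kt.
Required ΔP = (83/6.22)^(1/0.66) = 13.344^1.515 ≈ 50.70 hPa.
P_c ≤ 1011 − 50.70 = 960.30, so the highest integer P_c is 960 hPa.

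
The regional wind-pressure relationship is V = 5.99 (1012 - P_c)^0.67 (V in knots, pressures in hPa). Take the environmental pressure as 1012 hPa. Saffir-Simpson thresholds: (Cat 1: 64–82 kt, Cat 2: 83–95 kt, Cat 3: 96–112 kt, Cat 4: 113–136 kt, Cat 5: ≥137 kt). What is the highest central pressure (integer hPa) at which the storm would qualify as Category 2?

961 hPa

Category 2 begins at V = 83 kt.
Required ΔP = (83/5.99)^(1/0.67) = 13.856^1.493 ≈ 50.58 hPa.
P_c ≤ 1012 − 50.58 = 961.42, so the highest integer P_c is 961 hPa.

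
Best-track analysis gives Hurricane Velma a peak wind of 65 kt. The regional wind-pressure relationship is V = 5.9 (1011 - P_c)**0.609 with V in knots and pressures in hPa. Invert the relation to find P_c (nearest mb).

ΔP = (V / 5.9)^(1/0.609) = (65/5.9)^1.642.
65/5.9 = 11.017; 11.017^1.642 ≈ 51.42 mb.
P_c = 1011 − 51.42 = 959.58 ≈ 960 mb.

960 mb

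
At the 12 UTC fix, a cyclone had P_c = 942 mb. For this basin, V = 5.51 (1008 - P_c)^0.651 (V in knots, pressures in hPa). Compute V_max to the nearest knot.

84 kt

ΔP = 1008 − 942 = 66 mb.
66^0.651 ≈ 15.294.
V ≈ 5.51 × 15.294 ≈ 84.3 kt.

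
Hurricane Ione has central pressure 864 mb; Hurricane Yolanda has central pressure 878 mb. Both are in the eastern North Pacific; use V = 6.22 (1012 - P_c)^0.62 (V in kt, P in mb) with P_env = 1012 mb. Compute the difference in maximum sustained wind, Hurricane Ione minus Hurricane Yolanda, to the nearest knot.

Hurricane Ione: ΔP = 148; V ≈ 6.22 × 148^0.62 ≈ 137.83 kt.
Hurricane Yolanda: ΔP = 134; V ≈ 6.22 × 134^0.62 ≈ 129.60 kt.
Difference ≈ 137.83 − 129.60 = 8.23 → 8 kt.

8 kt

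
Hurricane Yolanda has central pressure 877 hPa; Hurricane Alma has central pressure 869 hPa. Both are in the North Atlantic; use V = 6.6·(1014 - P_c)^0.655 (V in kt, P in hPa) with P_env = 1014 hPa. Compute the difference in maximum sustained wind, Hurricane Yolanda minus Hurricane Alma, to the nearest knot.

-6 kt

Hurricane Yolanda: ΔP = 137; V ≈ 6.6 × 137^0.655 ≈ 165.61 kt.
Hurricane Alma: ΔP = 145; V ≈ 6.6 × 145^0.655 ≈ 171.89 kt.
Difference ≈ 165.61 − 171.89 = -6.28 → -6 kt.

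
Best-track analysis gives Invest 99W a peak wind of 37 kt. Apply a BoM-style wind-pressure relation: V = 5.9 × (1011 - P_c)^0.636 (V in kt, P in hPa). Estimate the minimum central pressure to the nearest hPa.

ΔP = (V / 5.9)^(1/0.636) = (37/5.9)^1.572.
37/5.9 = 6.271; 6.271^1.572 ≈ 17.93 hPa.
P_c = 1011 − 17.93 = 993.07 ≈ 993 hPa.

993 hPa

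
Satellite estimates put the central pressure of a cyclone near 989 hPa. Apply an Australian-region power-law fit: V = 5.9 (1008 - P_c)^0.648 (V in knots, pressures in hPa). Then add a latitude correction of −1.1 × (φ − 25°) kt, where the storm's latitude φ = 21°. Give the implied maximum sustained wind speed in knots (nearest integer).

ΔP = 1008 − 989 = 19 hPa.
19^0.648 ≈ 6.740.
V ≈ 5.9 × 6.740 ≈ 39.8 kt.
Latitude correction: −1.1 × (21 − 25) = 4.4 kt.
Corrected V ≈ 44.2 kt → 44 kt.

44 kt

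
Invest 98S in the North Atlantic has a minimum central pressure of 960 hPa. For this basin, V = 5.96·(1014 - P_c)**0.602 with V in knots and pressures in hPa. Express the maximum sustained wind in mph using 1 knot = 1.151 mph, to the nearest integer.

76 mph

ΔP = 1014 − 960 = 54 hPa.
V ≈ 5.96 × 54^0.602 = 5.96 × 11.038 ≈ 65.788 kt.
65.788 × 1.151 ≈ 75.72 mph → 76 mph.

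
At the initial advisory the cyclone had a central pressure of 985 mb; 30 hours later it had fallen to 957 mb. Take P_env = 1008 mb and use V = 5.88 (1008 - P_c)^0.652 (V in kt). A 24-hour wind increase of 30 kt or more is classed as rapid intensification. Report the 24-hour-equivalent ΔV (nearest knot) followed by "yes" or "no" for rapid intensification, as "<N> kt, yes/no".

25 kt, no

V₁: ΔP = 23, V ≈ 5.88 × 23^0.652 ≈ 45.42 kt.
V₂: ΔP = 51, V ≈ 5.88 × 51^0.652 ≈ 76.33 kt.
ΔV over 30 h = 30.91 kt → 24 h equivalent = 30.91 × 24/30 ≈ 24.73 kt.
25 kt < 30 kt ⇒ not rapid intensification.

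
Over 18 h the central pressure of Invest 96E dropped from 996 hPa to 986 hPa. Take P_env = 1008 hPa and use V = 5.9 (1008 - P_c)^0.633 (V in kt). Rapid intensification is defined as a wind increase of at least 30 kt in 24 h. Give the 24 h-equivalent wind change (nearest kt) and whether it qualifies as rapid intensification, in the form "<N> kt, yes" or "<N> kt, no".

V₁: ΔP = 12, V ≈ 5.9 × 12^0.633 ≈ 28.44 kt.
V₂: ΔP = 22, V ≈ 5.9 × 22^0.633 ≈ 41.75 kt.
ΔV over 18 h = 13.31 kt → 24 h equivalent = 13.31 × 24/18 ≈ 17.75 kt.
18 kt < 30 kt ⇒ not rapid intensification.

18 kt, no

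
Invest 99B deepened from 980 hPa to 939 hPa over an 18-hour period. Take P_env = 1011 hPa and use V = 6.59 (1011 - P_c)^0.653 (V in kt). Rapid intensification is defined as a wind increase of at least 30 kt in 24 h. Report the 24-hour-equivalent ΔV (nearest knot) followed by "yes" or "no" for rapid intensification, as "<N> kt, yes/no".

V₁: ΔP = 31, V ≈ 6.59 × 31^0.653 ≈ 62.05 kt.
V₂: ΔP = 72, V ≈ 6.59 × 72^0.653 ≈ 107.58 kt.
ΔV over 18 h = 45.53 kt → 24 h equivalent = 45.53 × 24/18 ≈ 60.71 kt.
61 kt ≥ 30 kt ⇒ rapid intensification.

61 kt, yes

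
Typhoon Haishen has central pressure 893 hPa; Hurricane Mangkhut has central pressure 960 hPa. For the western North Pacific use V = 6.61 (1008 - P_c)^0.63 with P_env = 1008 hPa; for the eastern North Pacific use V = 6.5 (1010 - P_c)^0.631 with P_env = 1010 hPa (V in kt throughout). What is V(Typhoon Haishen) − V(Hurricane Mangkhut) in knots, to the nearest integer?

Typhoon Haishen: ΔP = 115; V ≈ 6.61 × 115^0.63 ≈ 131.35 kt.
Hurricane Mangkhut: ΔP = 50; V ≈ 6.5 × 50^0.631 ≈ 76.73 kt.
Difference ≈ 131.35 − 76.73 = 54.62 → 55 kt.

55 kt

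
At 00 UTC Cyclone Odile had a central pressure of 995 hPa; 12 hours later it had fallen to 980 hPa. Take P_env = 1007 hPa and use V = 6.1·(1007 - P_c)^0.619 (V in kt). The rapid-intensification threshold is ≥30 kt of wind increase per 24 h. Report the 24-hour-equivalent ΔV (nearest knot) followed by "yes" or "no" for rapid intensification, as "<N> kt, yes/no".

37 kt, yes

V₁: ΔP = 12, V ≈ 6.1 × 12^0.619 ≈ 28.40 kt.
V₂: ΔP = 27, V ≈ 6.1 × 27^0.619 ≈ 46.92 kt.
ΔV over 12 h = 18.52 kt → 24 h equivalent = 18.52 × 24/12 ≈ 37.04 kt.
37 kt ≥ 30 kt ⇒ rapid intensification.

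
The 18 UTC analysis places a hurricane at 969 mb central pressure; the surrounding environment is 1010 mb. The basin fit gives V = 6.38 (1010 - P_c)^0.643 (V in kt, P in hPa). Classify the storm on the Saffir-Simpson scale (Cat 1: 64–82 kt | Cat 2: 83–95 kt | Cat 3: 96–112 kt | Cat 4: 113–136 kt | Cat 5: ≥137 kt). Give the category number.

ΔP = 1010 − 969 = 41 mb.
V ≈ 6.38 × 41^0.643 = 6.38 × 10.89 ≈ 69 kt.
69 kt falls in the Category 1 band.

1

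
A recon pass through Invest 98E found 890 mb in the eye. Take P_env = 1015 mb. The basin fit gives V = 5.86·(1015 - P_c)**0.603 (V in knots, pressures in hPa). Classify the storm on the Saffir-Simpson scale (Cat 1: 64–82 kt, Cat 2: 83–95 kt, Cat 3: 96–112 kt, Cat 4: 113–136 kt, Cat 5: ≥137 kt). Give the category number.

3

ΔP = 1015 − 890 = 125 mb.
V ≈ 5.86 × 125^0.603 = 5.86 × 18.38 ≈ 108 kt.
108 kt falls in the Category 3 band.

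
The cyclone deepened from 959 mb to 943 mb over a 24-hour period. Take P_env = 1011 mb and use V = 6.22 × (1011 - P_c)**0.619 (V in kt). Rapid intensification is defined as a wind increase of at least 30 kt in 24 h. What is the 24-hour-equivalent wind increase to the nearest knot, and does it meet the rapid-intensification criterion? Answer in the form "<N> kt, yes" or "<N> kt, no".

13 kt, no

V₁: ΔP = 52, V ≈ 6.22 × 52^0.619 ≈ 71.78 kt.
V₂: ΔP = 68, V ≈ 6.22 × 68^0.619 ≈ 84.74 kt.
ΔV over 24 h = 12.96 kt → 24 h equivalent = 12.96 × 24/24 ≈ 12.96 kt.
13 kt < 30 kt ⇒ not rapid intensification.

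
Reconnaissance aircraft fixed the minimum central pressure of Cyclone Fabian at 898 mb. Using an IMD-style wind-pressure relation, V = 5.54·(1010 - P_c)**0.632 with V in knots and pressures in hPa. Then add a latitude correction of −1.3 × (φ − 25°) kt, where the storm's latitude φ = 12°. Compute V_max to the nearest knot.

126 kt

ΔP = 1010 − 898 = 112 mb.
112^0.632 ≈ 19.729.
V ≈ 5.54 × 19.729 ≈ 109.3 kt.
Latitude correction: −1.3 × (12 − 25) = 16.9 kt.
Corrected V ≈ 126.2 kt → 126 kt.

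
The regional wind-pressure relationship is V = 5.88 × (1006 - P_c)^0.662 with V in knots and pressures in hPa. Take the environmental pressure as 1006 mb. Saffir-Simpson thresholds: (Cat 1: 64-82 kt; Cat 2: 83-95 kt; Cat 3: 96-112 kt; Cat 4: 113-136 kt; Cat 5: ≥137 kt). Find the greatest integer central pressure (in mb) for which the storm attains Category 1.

969 mb

Category 1 begins at V = 64 kt.
Required ΔP = (64/5.88)^(1/0.662) = 10.884^1.511 ≈ 36.83 mb.
P_c ≤ 1006 − 36.83 = 969.17, so the highest integer P_c is 969 mb.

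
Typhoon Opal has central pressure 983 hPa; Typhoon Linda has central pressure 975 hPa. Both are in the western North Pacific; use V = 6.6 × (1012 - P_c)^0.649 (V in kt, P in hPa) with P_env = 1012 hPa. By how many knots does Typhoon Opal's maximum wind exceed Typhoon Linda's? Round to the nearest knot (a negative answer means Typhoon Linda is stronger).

-10 kt

Typhoon Opal: ΔP = 29; V ≈ 6.6 × 29^0.649 ≈ 58.70 kt.
Typhoon Linda: ΔP = 37; V ≈ 6.6 × 37^0.649 ≈ 68.76 kt.
Difference ≈ 58.70 − 68.76 = -10.06 → -10 kt.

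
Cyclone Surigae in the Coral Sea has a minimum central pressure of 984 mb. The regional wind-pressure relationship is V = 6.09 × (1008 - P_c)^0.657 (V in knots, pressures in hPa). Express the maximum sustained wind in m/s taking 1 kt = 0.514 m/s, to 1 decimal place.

25.3 m/s

ΔP = 1008 − 984 = 24 mb.
V ≈ 6.09 × 24^0.657 = 6.09 × 8.069 ≈ 49.138 kt.
49.138 × 0.514 ≈ 25.26 m/s → 25.3 m/s.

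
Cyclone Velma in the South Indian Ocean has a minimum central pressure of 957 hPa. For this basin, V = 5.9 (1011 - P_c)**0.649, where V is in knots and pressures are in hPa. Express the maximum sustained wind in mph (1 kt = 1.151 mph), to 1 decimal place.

90.4 mph

ΔP = 1011 − 957 = 54 hPa.
V ≈ 5.9 × 54^0.649 = 5.9 × 13.314 ≈ 78.555 kt.
78.555 × 1.151 ≈ 90.42 mph → 90.4 mph.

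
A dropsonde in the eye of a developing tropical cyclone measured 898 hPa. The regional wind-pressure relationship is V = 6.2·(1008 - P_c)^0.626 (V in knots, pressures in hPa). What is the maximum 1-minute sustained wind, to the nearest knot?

118 kt

ΔP = 1008 − 898 = 110 hPa.
110^0.626 ≈ 18.963.
V ≈ 6.2 × 18.963 ≈ 117.6 kt.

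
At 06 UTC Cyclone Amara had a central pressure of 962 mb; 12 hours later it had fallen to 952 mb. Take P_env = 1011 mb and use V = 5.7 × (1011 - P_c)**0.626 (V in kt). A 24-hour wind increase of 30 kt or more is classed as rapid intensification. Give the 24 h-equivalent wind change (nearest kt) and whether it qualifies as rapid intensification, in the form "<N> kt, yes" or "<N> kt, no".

16 kt, no

V₁: ΔP = 49, V ≈ 5.7 × 49^0.626 ≈ 65.15 kt.
V₂: ΔP = 59, V ≈ 5.7 × 59^0.626 ≈ 73.19 kt.
ΔV over 12 h = 8.04 kt → 24 h equivalent = 8.04 × 24/12 ≈ 16.08 kt.
16 kt < 30 kt ⇒ not rapid intensification.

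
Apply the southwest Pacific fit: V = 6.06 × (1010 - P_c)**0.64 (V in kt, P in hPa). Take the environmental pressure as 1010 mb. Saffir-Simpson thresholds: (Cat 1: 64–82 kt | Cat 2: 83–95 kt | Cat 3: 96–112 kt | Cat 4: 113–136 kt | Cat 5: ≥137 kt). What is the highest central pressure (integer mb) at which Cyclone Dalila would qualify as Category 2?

Category 2 begins at V = 83 kt.
Required ΔP = (83/6.06)^(1/0.64) = 13.696^1.562 ≈ 59.70 mb.
P_c ≤ 1010 − 59.70 = 950.30, so the highest integer P_c is 950 mb.

950 mb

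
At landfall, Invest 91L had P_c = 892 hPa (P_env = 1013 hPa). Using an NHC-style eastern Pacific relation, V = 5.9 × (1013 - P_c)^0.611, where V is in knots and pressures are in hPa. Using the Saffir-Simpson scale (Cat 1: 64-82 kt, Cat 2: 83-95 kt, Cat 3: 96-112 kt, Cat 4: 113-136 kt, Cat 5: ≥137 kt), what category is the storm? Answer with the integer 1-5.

ΔP = 1013 − 892 = 121 hPa.
V ≈ 5.9 × 121^0.611 = 5.9 × 18.73 ≈ 111 kt.
111 kt falls in the Category 3 band.

3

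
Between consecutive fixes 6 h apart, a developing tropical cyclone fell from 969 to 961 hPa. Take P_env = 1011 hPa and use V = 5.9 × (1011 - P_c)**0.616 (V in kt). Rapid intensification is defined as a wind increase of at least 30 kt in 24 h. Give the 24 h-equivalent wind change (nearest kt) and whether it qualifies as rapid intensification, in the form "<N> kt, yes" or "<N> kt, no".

V₁: ΔP = 42, V ≈ 5.9 × 42^0.616 ≈ 58.99 kt.
V₂: ΔP = 50, V ≈ 5.9 × 50^0.616 ≈ 65.68 kt.
ΔV over 6 h = 6.69 kt → 24 h equivalent = 6.69 × 24/6 ≈ 26.76 kt.
27 kt < 30 kt ⇒ not rapid intensification.

27 kt, no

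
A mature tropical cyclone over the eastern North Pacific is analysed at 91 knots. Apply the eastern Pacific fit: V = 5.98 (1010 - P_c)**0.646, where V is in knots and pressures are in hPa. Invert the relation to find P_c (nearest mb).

942 mb

ΔP = (V / 5.98)^(1/0.646) = (91/5.98)^1.548.
91/5.98 = 15.217; 15.217^1.548 ≈ 67.65 mb.
P_c = 1010 − 67.65 = 942.35 ≈ 942 mb.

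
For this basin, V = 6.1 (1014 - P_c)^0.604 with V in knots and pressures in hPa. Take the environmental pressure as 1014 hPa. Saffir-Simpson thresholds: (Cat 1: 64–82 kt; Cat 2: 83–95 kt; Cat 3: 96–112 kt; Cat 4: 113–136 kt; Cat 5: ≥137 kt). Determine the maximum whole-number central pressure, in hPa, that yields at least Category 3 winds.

Category 3 begins at V = 96 kt.
Required ΔP = (96/6.1)^(1/0.604) = 15.738^1.656 ≈ 95.87 hPa.
P_c ≤ 1014 − 95.87 = 918.13, so the highest integer P_c is 918 hPa.

918 hPa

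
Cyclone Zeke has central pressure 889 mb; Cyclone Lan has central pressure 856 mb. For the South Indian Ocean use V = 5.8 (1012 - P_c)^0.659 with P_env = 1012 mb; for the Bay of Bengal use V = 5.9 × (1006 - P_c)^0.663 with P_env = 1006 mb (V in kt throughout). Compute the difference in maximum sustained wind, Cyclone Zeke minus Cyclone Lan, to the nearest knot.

Cyclone Zeke: ΔP = 123; V ≈ 5.8 × 123^0.659 ≈ 138.25 kt.
Cyclone Lan: ΔP = 150; V ≈ 5.9 × 150^0.663 ≈ 163.53 kt.
Difference ≈ 138.25 − 163.53 = -25.28 → -25 kt.

-25 kt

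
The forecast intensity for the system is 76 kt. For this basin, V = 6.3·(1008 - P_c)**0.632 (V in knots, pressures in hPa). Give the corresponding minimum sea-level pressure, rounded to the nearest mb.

ΔP = (V / 6.3)^(1/0.632) = (76/6.3)^1.582.
76/6.3 = 12.063; 12.063^1.582 ≈ 51.43 mb.
P_c = 1008 − 51.43 = 956.57 ≈ 957 mb.

957 mb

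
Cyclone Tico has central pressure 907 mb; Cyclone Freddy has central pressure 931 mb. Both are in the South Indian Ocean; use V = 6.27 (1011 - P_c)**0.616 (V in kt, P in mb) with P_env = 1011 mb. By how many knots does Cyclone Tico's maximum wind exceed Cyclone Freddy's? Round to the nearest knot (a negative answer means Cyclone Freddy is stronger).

16 kt

Cyclone Tico: ΔP = 104; V ≈ 6.27 × 104^0.616 ≈ 109.59 kt.
Cyclone Freddy: ΔP = 80; V ≈ 6.27 × 80^0.616 ≈ 93.23 kt.
Difference ≈ 109.59 − 93.23 = 16.36 → 16 kt.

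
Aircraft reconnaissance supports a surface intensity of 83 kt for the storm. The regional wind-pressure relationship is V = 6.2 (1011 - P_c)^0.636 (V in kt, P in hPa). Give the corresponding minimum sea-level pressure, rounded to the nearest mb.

952 mb

ΔP = (V / 6.2)^(1/0.636) = (83/6.2)^1.572.
83/6.2 = 13.387; 13.387^1.572 ≈ 59.09 mb.
P_c = 1011 − 59.09 = 951.91 ≈ 952 mb.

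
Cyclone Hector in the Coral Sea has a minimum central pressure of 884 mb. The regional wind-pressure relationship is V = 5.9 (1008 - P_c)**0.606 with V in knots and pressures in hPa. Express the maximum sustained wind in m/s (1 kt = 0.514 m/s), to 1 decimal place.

ΔP = 1008 − 884 = 124 mb.
V ≈ 5.9 × 124^0.606 = 5.9 × 18.562 ≈ 109.513 kt.
109.513 × 0.514 ≈ 56.29 m/s → 56.3 m/s.

56.3 m/s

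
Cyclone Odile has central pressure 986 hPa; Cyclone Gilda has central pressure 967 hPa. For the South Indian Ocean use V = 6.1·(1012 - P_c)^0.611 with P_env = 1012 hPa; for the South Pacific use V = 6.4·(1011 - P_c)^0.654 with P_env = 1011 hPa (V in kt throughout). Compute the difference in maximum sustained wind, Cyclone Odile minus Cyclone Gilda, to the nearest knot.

Cyclone Odile: ΔP = 26; V ≈ 6.1 × 26^0.611 ≈ 44.66 kt.
Cyclone Gilda: ΔP = 44; V ≈ 6.4 × 44^0.654 ≈ 76.03 kt.
Difference ≈ 44.66 − 76.03 = -31.37 → -31 kt.

-31 kt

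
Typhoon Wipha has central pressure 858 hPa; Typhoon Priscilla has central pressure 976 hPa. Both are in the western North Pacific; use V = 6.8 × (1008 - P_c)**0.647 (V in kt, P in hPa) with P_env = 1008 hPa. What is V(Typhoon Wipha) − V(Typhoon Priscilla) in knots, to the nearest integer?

Typhoon Wipha: ΔP = 150; V ≈ 6.8 × 150^0.647 ≈ 173.96 kt.
Typhoon Priscilla: ΔP = 32; V ≈ 6.8 × 32^0.647 ≈ 64.02 kt.
Difference ≈ 173.96 − 64.02 = 109.94 → 110 kt.

110 kt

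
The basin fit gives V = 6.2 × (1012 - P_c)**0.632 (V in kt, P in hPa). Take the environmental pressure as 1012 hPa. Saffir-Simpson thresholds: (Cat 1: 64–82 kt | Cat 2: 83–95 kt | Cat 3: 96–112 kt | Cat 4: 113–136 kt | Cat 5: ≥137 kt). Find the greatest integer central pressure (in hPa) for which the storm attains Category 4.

Category 4 begins at V = 113 kt.
Required ΔP = (113/6.2)^(1/0.632) = 18.226^1.582 ≈ 98.80 hPa.
P_c ≤ 1012 − 98.80 = 913.20, so the highest integer P_c is 913 hPa.

913 hPa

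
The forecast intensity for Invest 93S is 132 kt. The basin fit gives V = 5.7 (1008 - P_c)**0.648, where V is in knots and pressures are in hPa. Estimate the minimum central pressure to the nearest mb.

880 mb

ΔP = (V / 5.7)^(1/0.648) = (132/5.7)^1.543.
132/5.7 = 23.158; 23.158^1.543 ≈ 127.65 mb.
P_c = 1008 − 127.65 = 880.35 ≈ 880 mb.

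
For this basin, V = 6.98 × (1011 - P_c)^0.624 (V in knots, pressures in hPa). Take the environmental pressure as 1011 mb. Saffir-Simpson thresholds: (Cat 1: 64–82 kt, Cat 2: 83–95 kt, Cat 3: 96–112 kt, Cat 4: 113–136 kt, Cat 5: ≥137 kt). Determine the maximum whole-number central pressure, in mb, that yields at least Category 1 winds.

Category 1 begins at V = 64 kt.
Required ΔP = (64/6.98)^(1/0.624) = 9.169^1.603 ≈ 34.85 mb.
P_c ≤ 1011 − 34.85 = 976.15, so the highest integer P_c is 976 mb.

976 mb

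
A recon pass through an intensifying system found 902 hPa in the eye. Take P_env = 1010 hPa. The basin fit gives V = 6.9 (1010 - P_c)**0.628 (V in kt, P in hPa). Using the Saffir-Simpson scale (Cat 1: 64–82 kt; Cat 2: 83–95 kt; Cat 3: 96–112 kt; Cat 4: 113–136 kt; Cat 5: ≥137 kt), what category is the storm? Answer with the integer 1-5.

4

ΔP = 1010 − 902 = 108 hPa.
V ≈ 6.9 × 108^0.628 = 6.9 × 18.92 ≈ 131 kt.
131 kt falls in the Category 4 band.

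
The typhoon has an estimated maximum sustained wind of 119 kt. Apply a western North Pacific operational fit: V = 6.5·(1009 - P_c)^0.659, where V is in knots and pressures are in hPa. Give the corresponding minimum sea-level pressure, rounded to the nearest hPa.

927 hPa

ΔP = (V / 6.5)^(1/0.659) = (119/6.5)^1.517.
119/6.5 = 18.308; 18.308^1.517 ≈ 82.41 hPa.
P_c = 1009 − 82.41 = 926.59 ≈ 927 hPa.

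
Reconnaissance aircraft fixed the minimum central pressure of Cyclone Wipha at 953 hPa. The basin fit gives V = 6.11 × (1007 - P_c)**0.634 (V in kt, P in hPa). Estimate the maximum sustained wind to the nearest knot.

77 kt

ΔP = 1007 − 953 = 54 hPa.
54^0.634 ≈ 12.541.
V ≈ 6.11 × 12.541 ≈ 76.6 kt.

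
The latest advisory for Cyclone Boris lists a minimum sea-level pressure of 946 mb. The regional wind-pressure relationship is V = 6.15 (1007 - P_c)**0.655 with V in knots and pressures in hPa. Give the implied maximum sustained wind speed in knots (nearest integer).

91 kt

ΔP = 1007 − 946 = 61 mb.
61^0.655 ≈ 14.770.
V ≈ 6.15 × 14.770 ≈ 90.8 kt.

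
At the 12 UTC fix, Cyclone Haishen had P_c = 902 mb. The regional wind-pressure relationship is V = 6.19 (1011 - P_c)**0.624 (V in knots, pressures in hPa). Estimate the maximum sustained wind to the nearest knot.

116 kt

ΔP = 1011 − 902 = 109 mb.
109^0.624 ≈ 18.679.
V ≈ 6.19 × 18.679 ≈ 115.6 kt.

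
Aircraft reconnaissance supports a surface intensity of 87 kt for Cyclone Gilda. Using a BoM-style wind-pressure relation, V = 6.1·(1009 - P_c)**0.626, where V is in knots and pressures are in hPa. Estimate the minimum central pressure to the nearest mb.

ΔP = (V / 6.1)^(1/0.626) = (87/6.1)^1.597.
87/6.1 = 14.262; 14.262^1.597 ≈ 69.78 mb.
P_c = 1009 − 69.78 = 939.22 ≈ 939 mb.

939 mb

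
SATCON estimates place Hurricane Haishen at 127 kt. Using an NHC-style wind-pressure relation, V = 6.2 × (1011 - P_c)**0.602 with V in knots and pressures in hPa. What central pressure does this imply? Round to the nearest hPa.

860 hPa

ΔP = (V / 6.2)^(1/0.602) = (127/6.2)^1.661.
127/6.2 = 20.484; 20.484^1.661 ≈ 150.81 hPa.
P_c = 1011 − 150.81 = 860.19 ≈ 860 hPa.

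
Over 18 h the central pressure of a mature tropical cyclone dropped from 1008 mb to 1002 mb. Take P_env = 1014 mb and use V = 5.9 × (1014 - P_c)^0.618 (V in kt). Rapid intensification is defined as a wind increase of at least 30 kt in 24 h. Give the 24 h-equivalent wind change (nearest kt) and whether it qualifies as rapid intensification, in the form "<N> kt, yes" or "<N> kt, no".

13 kt, no

V₁: ΔP = 6, V ≈ 5.9 × 6^0.618 ≈ 17.85 kt.
V₂: ΔP = 12, V ≈ 5.9 × 12^0.618 ≈ 27.40 kt.
ΔV over 18 h = 9.55 kt → 24 h equivalent = 9.55 × 24/18 ≈ 12.73 kt.
13 kt < 30 kt ⇒ not rapid intensification.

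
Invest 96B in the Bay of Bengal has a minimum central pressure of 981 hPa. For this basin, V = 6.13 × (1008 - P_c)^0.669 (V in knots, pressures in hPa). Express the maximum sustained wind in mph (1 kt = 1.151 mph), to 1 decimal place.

ΔP = 1008 − 981 = 27 hPa.
V ≈ 6.13 × 27^0.669 = 6.13 × 9.069 ≈ 55.596 kt.
55.596 × 1.151 ≈ 63.99 mph → 64.0 mph.

64.0 mph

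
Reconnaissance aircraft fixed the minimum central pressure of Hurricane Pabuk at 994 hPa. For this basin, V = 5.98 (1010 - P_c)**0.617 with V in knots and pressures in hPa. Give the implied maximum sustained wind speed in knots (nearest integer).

33 kt

ΔP = 1010 − 994 = 16 hPa.
16^0.617 ≈ 5.533.
V ≈ 5.98 × 5.533 ≈ 33.1 kt.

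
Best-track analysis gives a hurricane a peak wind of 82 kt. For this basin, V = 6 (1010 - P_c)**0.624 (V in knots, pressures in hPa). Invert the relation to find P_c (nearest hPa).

944 hPa

ΔP = (V / 6)^(1/0.624) = (82/6)^1.603.
82/6 = 13.667; 13.667^1.603 ≈ 66.07 hPa.
P_c = 1010 − 66.07 = 943.93 ≈ 944 hPa.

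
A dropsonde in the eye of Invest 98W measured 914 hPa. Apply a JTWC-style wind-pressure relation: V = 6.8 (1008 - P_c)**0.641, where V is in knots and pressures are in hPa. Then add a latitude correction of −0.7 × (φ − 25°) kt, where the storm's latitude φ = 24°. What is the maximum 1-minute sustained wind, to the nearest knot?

ΔP = 1008 − 914 = 94 hPa.
94^0.641 ≈ 18.398.
V ≈ 6.8 × 18.398 ≈ 125.1 kt.
Latitude correction: −0.7 × (24 − 25) = 0.7 kt.
Corrected V ≈ 125.8 kt → 126 kt.

126 kt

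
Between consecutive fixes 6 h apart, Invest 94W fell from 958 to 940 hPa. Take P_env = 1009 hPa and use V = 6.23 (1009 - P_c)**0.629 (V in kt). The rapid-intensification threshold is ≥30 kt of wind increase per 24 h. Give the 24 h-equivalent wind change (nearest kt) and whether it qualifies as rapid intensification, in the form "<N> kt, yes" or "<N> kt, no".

62 kt, yes

V₁: ΔP = 51, V ≈ 6.23 × 51^0.629 ≈ 73.88 kt.
V₂: ΔP = 69, V ≈ 6.23 × 69^0.629 ≈ 89.36 kt.
ΔV over 6 h = 15.48 kt → 24 h equivalent = 15.48 × 24/6 ≈ 61.92 kt.
62 kt ≥ 30 kt ⇒ rapid intensification.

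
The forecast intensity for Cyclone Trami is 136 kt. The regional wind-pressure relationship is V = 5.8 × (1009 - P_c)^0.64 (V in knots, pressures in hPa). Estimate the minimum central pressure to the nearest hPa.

871 hPa

ΔP = (V / 5.8)^(1/0.64) = (136/5.8)^1.562.
136/5.8 = 23.448; 23.448^1.562 ≈ 138.29 hPa.
P_c = 1009 − 138.29 = 870.71 ≈ 871 hPa.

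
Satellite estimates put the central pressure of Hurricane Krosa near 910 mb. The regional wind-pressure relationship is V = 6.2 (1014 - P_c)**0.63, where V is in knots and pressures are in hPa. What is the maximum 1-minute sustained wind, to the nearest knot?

116 kt

ΔP = 1014 − 910 = 104 mb.
104^0.63 ≈ 18.652.
V ≈ 6.2 × 18.652 ≈ 115.6 kt.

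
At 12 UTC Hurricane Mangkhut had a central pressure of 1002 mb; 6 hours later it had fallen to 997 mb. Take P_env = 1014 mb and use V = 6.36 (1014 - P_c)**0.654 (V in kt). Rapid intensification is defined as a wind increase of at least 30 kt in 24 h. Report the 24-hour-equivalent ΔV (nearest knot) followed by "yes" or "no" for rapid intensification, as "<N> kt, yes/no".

V₁: ΔP = 12, V ≈ 6.36 × 12^0.654 ≈ 32.30 kt.
V₂: ΔP = 17, V ≈ 6.36 × 17^0.654 ≈ 40.57 kt.
ΔV over 6 h = 8.27 kt → 24 h equivalent = 8.27 × 24/6 ≈ 33.08 kt.
33 kt ≥ 30 kt ⇒ rapid intensification.

33 kt, yes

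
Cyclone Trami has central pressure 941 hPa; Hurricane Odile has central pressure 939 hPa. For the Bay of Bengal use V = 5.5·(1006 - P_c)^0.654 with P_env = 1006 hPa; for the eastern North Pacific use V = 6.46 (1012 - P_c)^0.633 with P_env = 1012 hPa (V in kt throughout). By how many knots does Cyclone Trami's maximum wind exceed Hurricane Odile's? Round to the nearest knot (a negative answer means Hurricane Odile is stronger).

Cyclone Trami: ΔP = 65; V ≈ 5.5 × 65^0.654 ≈ 84.34 kt.
Hurricane Odile: ΔP = 73; V ≈ 6.46 × 73^0.633 ≈ 97.66 kt.
Difference ≈ 84.34 − 97.66 = -13.32 → -13 kt.

-13 kt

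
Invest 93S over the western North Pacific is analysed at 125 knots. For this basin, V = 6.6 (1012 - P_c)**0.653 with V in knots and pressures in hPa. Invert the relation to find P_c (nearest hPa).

ΔP = (V / 6.6)^(1/0.653) = (125/6.6)^1.531.
125/6.6 = 18.939; 18.939^1.531 ≈ 90.40 hPa.
P_c = 1012 − 90.40 = 921.60 ≈ 922 hPa.

922 hPa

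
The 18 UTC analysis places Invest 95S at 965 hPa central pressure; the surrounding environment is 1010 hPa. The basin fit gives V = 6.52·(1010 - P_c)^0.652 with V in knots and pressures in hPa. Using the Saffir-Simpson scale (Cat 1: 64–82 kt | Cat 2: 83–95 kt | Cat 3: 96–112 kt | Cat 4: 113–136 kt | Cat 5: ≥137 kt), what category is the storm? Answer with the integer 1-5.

ΔP = 1010 − 965 = 45 hPa.
V ≈ 6.52 × 45^0.652 = 6.52 × 11.96 ≈ 78 kt.
78 kt falls in the Category 1 band.

1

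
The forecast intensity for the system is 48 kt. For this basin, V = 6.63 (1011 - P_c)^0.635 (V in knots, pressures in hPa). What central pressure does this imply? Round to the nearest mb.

ΔP = (V / 6.63)^(1/0.635) = (48/6.63)^1.575.
48/6.63 = 7.240; 7.240^1.575 ≈ 22.59 mb.
P_c = 1011 − 22.59 = 988.41 ≈ 988 mb.

988 mb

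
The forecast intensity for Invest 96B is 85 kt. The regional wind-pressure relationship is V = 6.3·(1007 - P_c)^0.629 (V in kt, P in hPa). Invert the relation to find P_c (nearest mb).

944 mb

ΔP = (V / 6.3)^(1/0.629) = (85/6.3)^1.590.
85/6.3 = 13.492; 13.492^1.590 ≈ 62.61 mb.
P_c = 1007 − 62.61 = 944.39 ≈ 944 mb.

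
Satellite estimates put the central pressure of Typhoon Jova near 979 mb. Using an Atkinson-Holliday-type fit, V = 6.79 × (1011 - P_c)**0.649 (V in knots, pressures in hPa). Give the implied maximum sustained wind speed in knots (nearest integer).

ΔP = 1011 − 979 = 32 mb.
32^0.649 ≈ 9.481.
V ≈ 6.79 × 9.481 ≈ 64.4 kt.

64 kt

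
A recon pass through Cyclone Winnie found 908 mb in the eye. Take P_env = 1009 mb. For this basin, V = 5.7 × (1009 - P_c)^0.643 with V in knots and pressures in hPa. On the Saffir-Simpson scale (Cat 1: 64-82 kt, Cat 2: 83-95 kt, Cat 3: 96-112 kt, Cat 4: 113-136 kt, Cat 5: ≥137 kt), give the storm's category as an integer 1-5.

ΔP = 1009 − 908 = 101 mb.
V ≈ 5.7 × 101^0.643 = 5.7 × 19.44 ≈ 111 kt.
111 kt falls in the Category 3 band.

3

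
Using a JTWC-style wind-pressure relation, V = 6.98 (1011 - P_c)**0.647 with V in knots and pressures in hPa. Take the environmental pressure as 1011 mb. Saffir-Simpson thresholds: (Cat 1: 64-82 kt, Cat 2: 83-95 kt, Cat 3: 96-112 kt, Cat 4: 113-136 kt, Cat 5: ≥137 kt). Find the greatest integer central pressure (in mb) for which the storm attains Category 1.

Category 1 begins at V = 64 kt.
Required ΔP = (64/6.98)^(1/0.647) = 9.169^1.546 ≈ 30.72 mb.
P_c ≤ 1011 − 30.72 = 980.28, so the highest integer P_c is 980 mb.

980 mb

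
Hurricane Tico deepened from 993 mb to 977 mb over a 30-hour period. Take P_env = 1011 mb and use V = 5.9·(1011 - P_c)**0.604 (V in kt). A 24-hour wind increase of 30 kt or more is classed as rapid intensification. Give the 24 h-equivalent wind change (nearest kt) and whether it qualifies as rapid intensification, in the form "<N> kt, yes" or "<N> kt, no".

13 kt, no

V₁: ΔP = 18, V ≈ 5.9 × 18^0.604 ≈ 33.81 kt.
V₂: ΔP = 34, V ≈ 5.9 × 34^0.604 ≈ 49.64 kt.
ΔV over 30 h = 15.83 kt → 24 h equivalent = 15.83 × 24/30 ≈ 12.66 kt.
13 kt < 30 kt ⇒ not rapid intensification.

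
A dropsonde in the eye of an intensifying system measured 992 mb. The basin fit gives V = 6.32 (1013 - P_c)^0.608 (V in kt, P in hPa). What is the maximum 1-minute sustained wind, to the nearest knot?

40 kt

ΔP = 1013 − 992 = 21 mb.
21^0.608 ≈ 6.367.
V ≈ 6.32 × 6.367 ≈ 40.2 kt.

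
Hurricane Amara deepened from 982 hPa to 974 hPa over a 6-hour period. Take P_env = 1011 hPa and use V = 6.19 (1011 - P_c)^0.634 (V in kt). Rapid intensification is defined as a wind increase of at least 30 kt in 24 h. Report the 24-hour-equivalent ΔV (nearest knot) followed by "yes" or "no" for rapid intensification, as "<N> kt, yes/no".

V₁: ΔP = 29, V ≈ 6.19 × 29^0.634 ≈ 52.34 kt.
V₂: ΔP = 37, V ≈ 6.19 × 37^0.634 ≈ 61.08 kt.
ΔV over 6 h = 8.74 kt → 24 h equivalent = 8.74 × 24/6 ≈ 34.96 kt.
35 kt ≥ 30 kt ⇒ rapid intensification.

35 kt, yes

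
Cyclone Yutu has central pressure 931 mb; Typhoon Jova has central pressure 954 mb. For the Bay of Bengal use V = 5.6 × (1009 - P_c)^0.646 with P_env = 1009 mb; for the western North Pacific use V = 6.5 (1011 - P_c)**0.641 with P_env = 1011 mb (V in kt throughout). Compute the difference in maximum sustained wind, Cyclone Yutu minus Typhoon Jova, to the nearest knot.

7 kt

Cyclone Yutu: ΔP = 78; V ≈ 5.6 × 78^0.646 ≈ 93.43 kt.
Typhoon Jova: ΔP = 57; V ≈ 6.5 × 57^0.641 ≈ 86.78 kt.
Difference ≈ 93.43 − 86.78 = 6.65 → 7 kt.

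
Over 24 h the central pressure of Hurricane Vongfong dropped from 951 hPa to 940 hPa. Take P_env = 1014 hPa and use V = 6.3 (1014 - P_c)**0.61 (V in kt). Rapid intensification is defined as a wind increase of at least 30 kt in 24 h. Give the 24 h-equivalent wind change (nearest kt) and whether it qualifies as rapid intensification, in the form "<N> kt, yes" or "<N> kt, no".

V₁: ΔP = 63, V ≈ 6.3 × 63^0.61 ≈ 78.87 kt.
V₂: ΔP = 74, V ≈ 6.3 × 74^0.61 ≈ 87.01 kt.
ΔV over 24 h = 8.14 kt → 24 h equivalent = 8.14 × 24/24 ≈ 8.14 kt.
8 kt < 30 kt ⇒ not rapid intensification.

8 kt, no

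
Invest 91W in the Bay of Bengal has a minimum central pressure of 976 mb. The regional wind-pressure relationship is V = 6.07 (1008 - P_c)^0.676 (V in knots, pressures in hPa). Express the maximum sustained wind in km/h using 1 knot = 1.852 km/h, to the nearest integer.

117 km/h

ΔP = 1008 − 976 = 32 mb.
V ≈ 6.07 × 32^0.676 = 6.07 × 10.411 ≈ 63.193 kt.
63.193 × 1.852 ≈ 117.03 km/h → 117 km/h.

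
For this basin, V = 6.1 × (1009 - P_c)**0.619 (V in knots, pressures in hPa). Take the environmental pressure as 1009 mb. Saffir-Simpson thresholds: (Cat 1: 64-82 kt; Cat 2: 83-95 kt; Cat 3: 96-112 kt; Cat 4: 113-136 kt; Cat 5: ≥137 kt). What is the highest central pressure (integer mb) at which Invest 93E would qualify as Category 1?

Category 1 begins at V = 64 kt.
Required ΔP = (64/6.1)^(1/0.619) = 10.492^1.616 ≈ 44.59 mb.
P_c ≤ 1009 − 44.59 = 964.41, so the highest integer P_c is 964 mb.

964 mb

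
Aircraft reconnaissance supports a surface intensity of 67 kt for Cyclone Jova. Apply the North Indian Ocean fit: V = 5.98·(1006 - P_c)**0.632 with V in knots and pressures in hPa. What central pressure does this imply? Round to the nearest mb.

ΔP = (V / 5.98)^(1/0.632) = (67/5.98)^1.582.
67/5.98 = 11.204; 11.204^1.582 ≈ 45.75 mb.
P_c = 1006 − 45.75 = 960.25 ≈ 960 mb.

960 mb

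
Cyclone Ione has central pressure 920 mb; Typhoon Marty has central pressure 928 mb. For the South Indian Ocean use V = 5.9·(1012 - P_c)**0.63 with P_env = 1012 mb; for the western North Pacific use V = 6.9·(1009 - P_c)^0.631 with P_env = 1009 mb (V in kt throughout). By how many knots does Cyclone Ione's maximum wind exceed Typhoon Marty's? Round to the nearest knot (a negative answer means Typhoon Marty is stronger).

Cyclone Ione: ΔP = 92; V ≈ 5.9 × 92^0.63 ≈ 101.87 kt.
Typhoon Marty: ΔP = 81; V ≈ 6.9 × 81^0.631 ≈ 110.43 kt.
Difference ≈ 101.87 − 110.43 = -8.56 → -9 kt.

-9 kt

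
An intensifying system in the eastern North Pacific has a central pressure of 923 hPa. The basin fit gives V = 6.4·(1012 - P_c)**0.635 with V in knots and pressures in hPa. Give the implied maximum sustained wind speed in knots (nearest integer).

111 kt

ΔP = 1012 − 923 = 89 hPa.
89^0.635 ≈ 17.293.
V ≈ 6.4 × 17.293 ≈ 110.7 kt.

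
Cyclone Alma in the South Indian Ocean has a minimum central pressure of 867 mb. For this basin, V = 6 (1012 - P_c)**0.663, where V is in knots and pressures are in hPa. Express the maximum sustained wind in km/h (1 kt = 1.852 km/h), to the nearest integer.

301 km/h

ΔP = 1012 − 867 = 145 mb.
V ≈ 6 × 145^0.663 = 6 × 27.101 ≈ 162.607 kt.
162.607 × 1.852 ≈ 301.15 km/h → 301 km/h.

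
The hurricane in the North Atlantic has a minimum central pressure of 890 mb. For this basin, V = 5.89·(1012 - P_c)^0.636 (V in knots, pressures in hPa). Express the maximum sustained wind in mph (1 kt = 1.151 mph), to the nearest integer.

144 mph

ΔP = 1012 − 890 = 122 mb.
V ≈ 5.89 × 122^0.636 = 5.89 × 21.229 ≈ 125.037 kt.
125.037 × 1.151 ≈ 143.92 mph → 144 mph.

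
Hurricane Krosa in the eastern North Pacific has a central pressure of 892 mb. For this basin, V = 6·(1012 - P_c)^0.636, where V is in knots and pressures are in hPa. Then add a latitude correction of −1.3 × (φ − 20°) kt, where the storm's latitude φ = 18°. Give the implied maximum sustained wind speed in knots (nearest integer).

ΔP = 1012 − 892 = 120 mb.
120^0.636 ≈ 21.007.
V ≈ 6 × 21.007 ≈ 126.0 kt.
Latitude correction: −1.3 × (18 − 20) = 2.6 kt.
Corrected V ≈ 128.6 kt → 129 kt.

129 kt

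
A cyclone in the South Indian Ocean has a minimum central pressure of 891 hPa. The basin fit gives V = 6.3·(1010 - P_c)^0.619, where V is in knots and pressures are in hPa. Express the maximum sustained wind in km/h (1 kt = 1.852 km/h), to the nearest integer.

ΔP = 1010 − 891 = 119 hPa.
V ≈ 6.3 × 119^0.619 = 6.3 × 19.265 ≈ 121.368 kt.
121.368 × 1.852 ≈ 224.77 km/h → 225 km/h.

225 km/h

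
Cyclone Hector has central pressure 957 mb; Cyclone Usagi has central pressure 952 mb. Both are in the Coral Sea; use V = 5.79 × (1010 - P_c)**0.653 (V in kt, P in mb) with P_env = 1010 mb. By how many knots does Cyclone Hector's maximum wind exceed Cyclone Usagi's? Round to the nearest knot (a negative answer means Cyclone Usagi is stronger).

Cyclone Hector: ΔP = 53; V ≈ 5.79 × 53^0.653 ≈ 77.38 kt.
Cyclone Usagi: ΔP = 58; V ≈ 5.79 × 58^0.653 ≈ 82.07 kt.
Difference ≈ 77.38 − 82.07 = -4.69 → -5 kt.

-5 kt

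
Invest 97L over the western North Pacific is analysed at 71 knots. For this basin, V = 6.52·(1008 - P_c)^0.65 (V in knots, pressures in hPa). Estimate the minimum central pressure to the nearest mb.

969 mb

ΔP = (V / 6.52)^(1/0.65) = (71/6.52)^1.538.
71/6.52 = 10.890; 10.890^1.538 ≈ 39.39 mb.
P_c = 1008 − 39.39 = 968.61 ≈ 969 mb.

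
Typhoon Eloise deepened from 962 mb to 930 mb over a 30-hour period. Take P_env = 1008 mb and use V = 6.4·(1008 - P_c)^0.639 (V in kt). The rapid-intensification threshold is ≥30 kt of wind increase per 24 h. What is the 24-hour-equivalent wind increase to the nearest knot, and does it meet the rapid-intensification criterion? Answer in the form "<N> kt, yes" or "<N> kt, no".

24 kt, no

V₁: ΔP = 46, V ≈ 6.4 × 46^0.639 ≈ 73.91 kt.
V₂: ΔP = 78, V ≈ 6.4 × 78^0.639 ≈ 103.57 kt.
ΔV over 30 h = 29.66 kt → 24 h equivalent = 29.66 × 24/30 ≈ 23.73 kt.
24 kt < 30 kt ⇒ not rapid intensification.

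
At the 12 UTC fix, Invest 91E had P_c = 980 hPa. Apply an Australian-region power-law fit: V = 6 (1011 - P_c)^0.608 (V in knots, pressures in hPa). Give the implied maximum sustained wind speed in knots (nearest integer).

ΔP = 1011 − 980 = 31 hPa.
31^0.608 ≈ 8.068.
V ≈ 6 × 8.068 ≈ 48.4 kt.

48 kt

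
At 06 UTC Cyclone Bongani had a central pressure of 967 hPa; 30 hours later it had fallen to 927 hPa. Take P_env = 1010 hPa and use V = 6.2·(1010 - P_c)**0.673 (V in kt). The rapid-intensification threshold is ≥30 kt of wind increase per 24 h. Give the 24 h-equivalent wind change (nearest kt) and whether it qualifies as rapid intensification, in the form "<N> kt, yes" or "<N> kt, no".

V₁: ΔP = 43, V ≈ 6.2 × 43^0.673 ≈ 77.93 kt.
V₂: ΔP = 83, V ≈ 6.2 × 83^0.673 ≈ 121.32 kt.
ΔV over 30 h = 43.39 kt → 24 h equivalent = 43.39 × 24/30 ≈ 34.71 kt.
35 kt ≥ 30 kt ⇒ rapid intensification.

35 kt, yes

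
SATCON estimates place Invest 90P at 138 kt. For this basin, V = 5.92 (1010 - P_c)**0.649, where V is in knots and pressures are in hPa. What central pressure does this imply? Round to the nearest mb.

882 mb

ΔP = (V / 5.92)^(1/0.649) = (138/5.92)^1.541.
138/5.92 = 23.311; 23.311^1.541 ≈ 127.99 mb.
P_c = 1010 − 127.99 = 882.01 ≈ 882 mb.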